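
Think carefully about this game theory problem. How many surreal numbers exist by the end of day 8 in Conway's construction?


Day 0: {|} = 0 is born. Count = 1.
Day n: the number of surreal numbers born by day n is 2^(n+1) - 1.
By day 0: 2^1 - 1 = 1
By day 1: 2^2 - 1 = 3
By day 2: 2^3 - 1 = 7
By day 3: 2^4 - 1 = 15
By day 4: 2^5 - 1 = 31
By day 5: 2^6 - 1 = 63
By day 6: 2^7 - 1 = 127
By day 7: 2^8 - 1 = 255
By day 8: 2^9 - 1 = 511
By day 8: 511 surreal numbers.

511


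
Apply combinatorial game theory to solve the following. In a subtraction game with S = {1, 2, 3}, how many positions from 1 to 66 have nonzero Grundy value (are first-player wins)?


Subtraction set S = {1, 2, 3}, so G(n) = n mod 4.
G(n) = 0 when n is a multiple of 4.
Multiples of 4 in [1, 66]: 16
N-positions (nonzero Grundy) = 66 - 16 = 50

50


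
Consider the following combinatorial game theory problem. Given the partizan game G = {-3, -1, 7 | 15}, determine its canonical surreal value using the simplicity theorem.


Left options: {-3, -1, 7}, max = 7
Right options: {15}, min = 15
All options are numbers and max(Left) < min(Right), so by the simplicity theorem the value is the simplest (earliest-born) number strictly between 7 and 15.
Integers 8 through 14 all lie strictly between 7 and 15.
Among integers, the simplest (lowest birthday = smallest |n|; 0 is born on day 0, +-n on day n) is 8.
No non-integer in the interval can be simpler: if x is a non-integer in the interval, then floor(x) or ceil(x) also lies in the interval (the interval contains an integer), and both are proper prefixes of x's sign expansion, i.e. born earlier. So the game value is 8.
Game value = 8

8


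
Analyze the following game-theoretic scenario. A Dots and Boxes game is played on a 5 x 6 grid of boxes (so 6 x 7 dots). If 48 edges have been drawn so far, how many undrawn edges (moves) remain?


Grid: 5 x 6 boxes, i.e. 6 rows and 7 columns of dots.
Horizontal edges: (rows + 1) * cols = 6 * 6 = 36
Vertical edges: rows * (cols + 1) = 5 * 7 = 35
Total edges: 36 + 35 = 71
Edges drawn: 48
Remaining: 71 - 48 = 23

23


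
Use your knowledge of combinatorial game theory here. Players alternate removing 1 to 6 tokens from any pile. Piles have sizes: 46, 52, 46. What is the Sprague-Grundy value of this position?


Subtraction set: {1, 2, 3, 4, 5, 6}
For this subtraction set, G(n) = n mod 7 (period = max + 1 = 7).
Pile 1 (size 46): G(46) = 46 mod 7 = 4
Pile 2 (size 52): G(52) = 52 mod 7 = 3
Pile 3 (size 46): G(46) = 46 mod 7 = 4
Total Grundy value = XOR of all: 4 XOR 3 XOR 4 = 3

3


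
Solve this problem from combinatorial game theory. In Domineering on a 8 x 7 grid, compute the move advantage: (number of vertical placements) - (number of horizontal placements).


Board is 8 x 7 (rows x cols).
Left (vertical) placements: (rows-1) * cols = 7 * 7 = 49
Right (horizontal) placements: rows * (cols-1) = 8 * 6 = 48
Advantage = Left - Right = 49 - 48 = 1

1


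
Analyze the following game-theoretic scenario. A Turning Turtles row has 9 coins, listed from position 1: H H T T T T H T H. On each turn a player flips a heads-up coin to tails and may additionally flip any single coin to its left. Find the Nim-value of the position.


Coins: H H T T T T H T H
Key fact: a single head at position k behaves exactly like a Nim heap of size k (turning it to T and optionally flipping a coin at j < k corresponds to moving the heap from k to j, or to 0), and heads combine as a disjunctive sum (two heads at the same place would cancel, matching j XOR j = 0). So the Nim-value is the XOR of the 1-indexed positions of the heads.
Face-up positions (1-indexed): [1, 2, 7, 9]
XOR 0 with 1: 0 XOR 1 = 1
XOR 1 with 2: 1 XOR 2 = 3
XOR 3 with 7: 3 XOR 7 = 4
XOR 4 with 9: 4 XOR 9 = 13
Nim-value = 13

13


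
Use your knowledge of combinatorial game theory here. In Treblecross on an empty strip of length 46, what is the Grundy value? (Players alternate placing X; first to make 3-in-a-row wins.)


Treblecross: place X on empty cells; 3-in-a-row wins.
Playing within two cells of an existing X lets the opponent win at once, so sensible play treats the cells i-2..i+2 around each X as dead. The player left with no safe cell loses, so this is a normal-play take-away game on strips of safe cells.
Placing X at cell i (0-indexed) of a strip of k safe cells leaves independent strips of sizes max(0, i-2) and max(0, k-i-3). Hence G(k) = mex{ G(max(0,i-2)) XOR G(max(0,k-i-3)) : 0 <= i < k }, with G(0) = 0.
G(1): splits (0,0):0^0=0 -> mex({0}) = 1
G(2): splits (0,0):0^0=0 -> mex({0}) = 1
G(3): splits (0,0):0^0=0 -> mex({0}) = 1
G(4): splits (0,1):0^1=1 (0,0):0^0=0 -> mex({0, 1}) = 2
G(5): splits (0,2):0^1=1 (0,1):0^1=1 (0,0):0^0=0 -> mex({0, 1}) = 2
G(6) = mex({1}) = 0
G(7) = mex({0, 1, 2}) = 3
G(8) = mex({0, 1, 2}) = 3
G(9) = mex({0, 2}) = 1
G(10) = mex({0, 2, 3}) = 1
G(11) = mex({0, 3}) = 1
G(12) = mex({1, 3}) = 0
G(13) = mex({0, 1, 2, 3}) = 4
G(14) = mex({0, 1, 2}) = 3
G(15) = mex({0, 1, 2}) = 3
G(16) = mex({0, 1, 2, 4}) = 3
G(17) = mex({0, 1, 3, 4}) = 2
G(18) = mex({0, 1, 3, 4}) = 2
G(19) = mex({0, 1, 3, 5}) = 2
G(20) = mex({0, 1, 2, 3, 5}) = 4
G(21) = mex({0, 1, 2, 3, 5}) = 4
G(22) = mex({1, 2, 6}) = 0
G(23) = mex({0, 1, 2, 3, 4, 6}) = 5
G(24) = mex({0, 1, 2, 3, 4}) = 5
G(25) = mex({0, 1, 3, 4, 7}) = 2
G(26) = mex({0, 1, 3, 4, 5, 7}) = 2
G(27) = mex({0, 1, 3, 5}) = 2
G(28) = mex({0, 1, 2, 5}) = 3
G(29) = mex({0, 1, 2, 4, 5, 6}) = 3
G(30) = mex({1, 2, 4, 6}) = 0
G(31) = mex({0, 1, 2, 3, 4, 6}) = 5
G(32) = mex({1, 2, 3, 4, 7}) = 0
G(33) = mex({0, 3, 7}) = 1
G(34) = mex({0, 2, 3, 5, 7}) = 1
G(35) = mex({0, 2, 3, 5, 6}) = 1
G(36) = mex({0, 1, 2, 5, 6}) = 3
G(37) = mex({0, 1, 2, 4, 5, 6}) = 3
G(38) = mex({0, 1, 2, 4}) = 3
G(39) = mex({0, 1, 2, 3, 4, 7}) = 5
G(40) = mex({0, 1, 2, 3, 4, 5, 7}) = 6
G(41) = mex({0, 1, 2, 3, 5, 7}) = 4
G(42) = mex({0, 1, 2, 3, 5, 6, 7}) = 4
G(43) = mex({0, 2, 3, 5, 6}) = 1
G(44) = mex({1, 2, 3, 4, 5, 6}) = 0
G(45) = mex({0, 1, 2, 3, 4, 6, 7}) = 5
G(46) = mex({0, 1, 2, 3, 4, 7}) = 5
Therefore G(46) = 5.

5


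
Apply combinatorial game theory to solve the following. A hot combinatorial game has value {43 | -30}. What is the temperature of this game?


The game is {43 | -30}, a switch {a | b} with numbers a > b.
Cooling {a | b} by t gives {a - t | b + t}, which stops being hot when a - t = b + t, i.e. at t = (a - b)/2. So the temperature of a switch is (a - b)/2.
Temperature = (Left option - Right option) / 2
= (43 - (-30)) / 2
= 73 / 2
= 73/2

73/2


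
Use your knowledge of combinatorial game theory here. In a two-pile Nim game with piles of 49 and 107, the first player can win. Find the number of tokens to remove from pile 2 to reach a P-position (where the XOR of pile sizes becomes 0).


Piles: 49 and 107
Current XOR: 49 XOR 107 = 90 (non-zero, so this is an N-position).
To make the XOR zero, we need to find a move that balances the piles.
For pile 2 (size 107): target = 107 XOR 90 = 49
We reduce pile 2 from 107 to 49.
Tokens removed: 107 - 49 = 58
Verification: 49 XOR 49 = 0

58


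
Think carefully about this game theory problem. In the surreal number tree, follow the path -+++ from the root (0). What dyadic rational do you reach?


Sign expansion: -+++
Rule: track bounds (lo, hi), initially (-inf, +inf). On '+', the current value becomes lo and we move to the simplest number in (value, hi): value + 1 if hi = +inf, otherwise the midpoint (value + hi)/2. On '-', the current value becomes hi and we move to value - 1 if lo = -inf, otherwise the midpoint (lo + value)/2.
Start at 0.
Step 1: sign = -, move left. Bounds: (-inf, 0). Value = -1
Step 2: sign = +, move right. Bounds: (-1, 0). Value = -1/2
Step 3: sign = +, move right. Bounds: (-1/2, 0). Value = -1/4
Step 4: sign = +, move right. Bounds: (-1/4, 0). Value = -1/8
The surreal number with sign expansion -+++ is -1/8.

-1/8


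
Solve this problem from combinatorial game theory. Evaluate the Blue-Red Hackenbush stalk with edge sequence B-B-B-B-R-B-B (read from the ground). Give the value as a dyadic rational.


Edges (from ground): B-B-B-B-R-B-B
By Berlekamp's sign-expansion rule, a Blue-Red Hackenbush stalk has the value of the surreal number whose sign sequence is the edge sequence with B -> + and R -> -.
Sign sequence: ++++-++
Trace the sign expansion in the surreal number tree, starting from 0:
Edge 1: B (sign +) -> bounds (0, +inf), value = 1
Edge 2: B (sign +) -> bounds (1, +inf), value = 2
Edge 3: B (sign +) -> bounds (2, +inf), value = 3
Edge 4: B (sign +) -> bounds (3, +inf), value = 4
Edge 5: R (sign -) -> bounds (3, 4), value = 7/2
Edge 6: B (sign +) -> bounds (7/2, 4), value = 15/4
Edge 7: B (sign +) -> bounds (15/4, 4), value = 31/8
Game value = 31/8

31/8


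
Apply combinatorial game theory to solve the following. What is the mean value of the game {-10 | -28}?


Game = {-10 | -28}, a switch {a | b} with numbers a > b.
Its thermograph has left wall a - t and right wall b + t, which meet at t = (a - b)/2, where both equal (a + b)/2. So the mast (mean value) is at (a + b)/2.
Mean = (-10 + (-28))/2 = -38/2 = -19

-19


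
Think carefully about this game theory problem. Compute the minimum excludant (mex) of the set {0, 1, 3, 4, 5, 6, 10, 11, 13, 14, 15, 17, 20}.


Set = {0, 1, 3, 4, 5, 6, 10, 11, 13, 14, 15, 17, 20}
0 is in the set.
1 is in the set.
2 is NOT in the set. This is the mex.
mex = 2

2


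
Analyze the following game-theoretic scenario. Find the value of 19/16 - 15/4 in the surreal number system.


x = 19/16, y = 15/4
Converting to common denominator: 16
x = 19/16, y = 60/16
x - y = 19/16 - 15/4 = -41/16

-41/16


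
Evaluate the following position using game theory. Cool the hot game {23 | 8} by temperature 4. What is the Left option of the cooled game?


Original game: {23 | 8} (a switch {a | b} with a > b).
Cooling by t (for t below the temperature (a - b)/2 = 15/2) taxes each move by t: {a | b} cooled by t is {a - t | b + t}.
Cooling amount: t = 4
Cooled Left option: 23 - 4 = 19
Cooled Right option: 8 + 4 = 12
Cooled game: {19 | 12}
Left option = 19

19


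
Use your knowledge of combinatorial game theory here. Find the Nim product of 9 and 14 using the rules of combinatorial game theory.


Nim multiplication is bilinear over XOR: (u XOR v) * w = (u*w) XOR (v*w).
So we split each operand into its bit components and XOR the pairwise Nim products.
9 = 1 + 8 (as XOR of powers of 2).
14 = 2 + 4 + 8 (as XOR of powers of 2).
Using the standard Nim-product table on single bits:
  2*2 = 3,   2*4 = 8,   2*8 = 12,
  4*4 = 6,   4*8 = 11,  8*8 = 13,
and  1*x = x (identity), k*l = l*k (commutative).
Pairwise Nim products:
  1 * 2 = 2
  1 * 4 = 4
  1 * 8 = 8
  8 * 2 = 12
  8 * 4 = 11
  8 * 8 = 13
XOR them: 2 XOR 4 XOR 8 XOR 12 XOR 11 XOR 13 = 4.
Result: 9 * 14 = 4 (in Nim).

4


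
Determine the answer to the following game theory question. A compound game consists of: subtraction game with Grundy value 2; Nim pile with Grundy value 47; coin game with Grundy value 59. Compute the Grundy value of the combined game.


By the Sprague-Grundy theorem, the Grundy value of a sum of games is the XOR of individual Grundy values.
subtraction game: Grundy value = 2. Running XOR: 0 XOR 2 = 2
Nim pile: Grundy value = 47. Running XOR: 2 XOR 47 = 45
coin game: Grundy value = 59. Running XOR: 45 XOR 59 = 22
The combined Grundy value is 22.

22


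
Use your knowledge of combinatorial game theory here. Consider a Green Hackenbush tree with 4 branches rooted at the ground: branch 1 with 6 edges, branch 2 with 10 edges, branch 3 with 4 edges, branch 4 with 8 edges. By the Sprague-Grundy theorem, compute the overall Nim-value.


The tree has 4 branches from the ground vertex.
In Green Hackenbush, the Nim-value of a simple path of length k is k.
Branch 1: length 6, Nim-value = 6
Branch 2: length 10, Nim-value = 10
Branch 3: length 4, Nim-value = 4
Branch 4: length 8, Nim-value = 8
Total Nim-value = XOR of all branch values:
0 XOR 6 = 6
6 XOR 10 = 12
12 XOR 4 = 8
8 XOR 8 = 0
Nim-value of the tree = 0

0


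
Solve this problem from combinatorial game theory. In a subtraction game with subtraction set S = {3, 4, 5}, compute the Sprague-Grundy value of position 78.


The subtraction set is S = {3, 4, 5}.
G(k) = mex{ G(k - s) : s in S, s <= k }. We compute iteratively: G(0) = 0.
G(1) = mex({}) = 0
G(2) = mex({}) = 0
G(3) = mex({0}) = 1
G(4) = mex({0}) = 1
G(5) = mex({0}) = 1
G(6) = mex({0, 1}) = 2
G(7) = mex({0, 1}) = 2
G(8) = mex({1}) = 0
G(9) = mex({1, 2}) = 0
G(10) = mex({1, 2}) = 0
G(11) = mex({0, 2}) = 1
G(12) = mex({0, 2}) = 1
Observe that G(8)..G(12) = 0, 0, 0, 1, 1 repeats G(0)..G(4) = 0, 0, 0, 1, 1.
For k >= max(S) = 5, G(k) is determined by the previous 5 values G(k-5)..G(k-1); a window of 5 consecutive values has recurred shifted by 8, so by induction G(k + 8) = G(k) for all k >= 0: the sequence is periodic from the start with period 8.
One period: G(0..7) = 0, 0, 0, 1, 1, 1, 2, 2.
78 mod 8 = 6, so G(78) = G(6) = 2.

2


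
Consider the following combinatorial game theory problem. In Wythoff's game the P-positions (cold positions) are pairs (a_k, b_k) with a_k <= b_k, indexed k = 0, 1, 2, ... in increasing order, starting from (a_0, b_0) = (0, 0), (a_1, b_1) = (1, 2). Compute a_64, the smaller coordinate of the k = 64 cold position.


By Wythoff's theorem, a_k = floor(k * phi) and b_k = floor(k * phi^2) = a_k + k, where phi = (1 + sqrt(5))/2 is the golden ratio.
phi = (1 + sqrt(5))/2 = 1.618034
k = 64
k * phi = 64 * 1.618034 = 103.554175
a_64 = floor(k * phi) = 103

103


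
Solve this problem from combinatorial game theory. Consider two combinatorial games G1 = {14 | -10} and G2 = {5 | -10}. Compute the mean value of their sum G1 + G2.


G1 = {14 | -10}, G2 = {5 | -10}
Each is a switch {a | b} with numbers a > b; its mean value is (a + b)/2, and mean value is additive over game sums: m(G1 + G2) = m(G1) + m(G2).
Mean of G1 = (14 + (-10))/2 = 4/2 = 2
Mean of G2 = (5 + (-10))/2 = -5/2 = -5/2
Mean of G1 + G2 = 2 + -5/2 = -1/2

-1/2


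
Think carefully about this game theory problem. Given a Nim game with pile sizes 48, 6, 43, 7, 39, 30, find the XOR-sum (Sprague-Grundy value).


We need the XOR (exclusive or) of all pile sizes.
After XOR-ing pile 1 (size 48): 0 XOR 48 = 48
After XOR-ing pile 2 (size 6): 48 XOR 6 = 54
After XOR-ing pile 3 (size 43): 54 XOR 43 = 29
After XOR-ing pile 4 (size 7): 29 XOR 7 = 26
After XOR-ing pile 5 (size 39): 26 XOR 39 = 61
After XOR-ing pile 6 (size 30): 61 XOR 30 = 35
The Nim-value of this position is 35.

35


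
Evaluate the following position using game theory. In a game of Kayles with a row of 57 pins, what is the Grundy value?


Kayles: a move removes 1 or 2 adjacent pins from a contiguous row.
Removing pins from a row of k leaves two independent rows (a, b) with a + b = k - 1 (one pin) or a + b = k - 2 (two pins); an end removal gives a = 0.
By Sprague-Grundy, G(k) = mex{ G(a) XOR G(b) } over all these splits. G(0) = 0.
G(1): splits (0,0):0^0=0 -> mex({0}) = 1
G(2): splits (0,1):0^1=1 (0,0):0^0=0 -> mex({0, 1}) = 2
G(3): splits (0,2):0^2=2 (1,1):1^1=0 (0,1):0^1=1 -> mex({0, 1, 2}) = 3
G(4): splits (0,3):0^3=3 (1,2):1^2=3 (0,2):0^2=2 (1,1):1^1=0 -> mex({0, 2, 3}) = 1
G(5): splits (0,4):0^1=1 (1,3):1^3=2 (2,2):2^2=0 (0,3):0^3=3 (1,2):1^2=3 -> mex({0, 1, 2, 3}) = 4
G(6) = mex({0, 1, 2, 4}) = 3
G(7) = mex({0, 1, 3, 4, 5}) = 2
G(8) = mex({0, 2, 3, 5, 6}) = 1
G(9) = mex({0, 1, 2, 3, 6, 7}) = 4
G(10) = mex({0, 1, 3, 4, 5, 7}) = 2
G(11) = mex({0, 1, 2, 3, 4, 5}) = 6
G(12) = mex({0, 1, 2, 3, 5, 6, 7}) = 4
G(13) = mex({0, 2, 3, 4, 6, 7}) = 1
G(14) = mex({0, 1, 4, 5, 6, 7}) = 2
G(15) = mex({0, 1, 2, 3, 4, 5, 6}) = 7
G(16) = mex({0, 2, 3, 5, 6, 7}) = 1
G(17) = mex({0, 1, 2, 3, 5, 6, 7}) = 4
G(18) = mex({0, 1, 2, 4, 5, 6}) = 3
G(19) = mex({0, 1, 3, 4, 5, 7}) = 2
G(20) = mex({0, 2, 3, 4, 5, 6, 7}) = 1
G(21) = mex({0, 1, 2, 3, 5, 6, 7}) = 4
G(22) = mex({0, 1, 2, 3, 4, 5, 7}) = 6
G(23) = mex({0, 1, 2, 3, 4, 5, 6}) = 7
G(24) = mex({0, 1, 2, 3, 5, 6, 7}) = 4
G(25) = mex({0, 2, 3, 4, 6, 7}) = 1
G(26) = mex({0, 1, 3, 4, 5, 6, 7}) = 2
G(27) = mex({0, 1, 2, 3, 4, 5, 6, 7}) = 8
G(28) = mex({0, 1, 2, 3, 4, 6, 7, 8}) = 5
G(29) = mex({0, 1, 2, 3, 5, 6, 7, 8, 9}) = 4
G(30) = mex({0, 1, 2, 3, 4, 5, 6, 9, 10}) = 7
G(31) = mex({0, 1, 3, 4, 5, 7, 10, 11}) = 2
G(32) = mex({0, 2, 3, 4, 5, 6, 7, 9, 11}) = 1
G(33) = mex({0, 1, 2, 3, 4, 5, 6, 7, 9, 12}) = 8
G(34) = mex({0, 1, 2, 3, 4, 5, 7, 8, 11, 12}) = 6
G(35) = mex({0, 1, 2, 3, 4, 5, 6, 8, 9, 10, 11}) = 7
G(36) = mex({0, 1, 2, 3, 5, 6, 7, 9, 10}) = 4
G(37) = mex({0, 2, 3, 4, 6, 7, 9, 10, 11, 12}) = 1
G(38) = mex({0, 1, 3, 4, 5, 6, 7, 9, 10, 11, 12}) = 2
G(39) = mex({0, 1, 2, 4, 5, 6, 7, 9, 10, 12, 14}) = 3
G(40) = mex({0, 2, 3, 4, 6, 7, 11, 12, 14}) = 1
G(41) = mex({0, 1, 2, 3, 5, 6, 7, 9, 10, 11, 12}) = 4
G(42) = mex({0, 1, 2, 3, 4, 5, 6, 9, 10}) = 7
G(43) = mex({0, 1, 3, 4, 5, 7, 9, 10, 12, 15}) = 2
G(44) = mex({0, 2, 3, 4, 5, 6, 7, 9, 10, 12, 15}) = 1
G(45) = mex({0, 1, 2, 3, 4, 5, 6, 7, 9, 10, 12, 14}) = 8
G(46) = mex({0, 1, 3, 4, 5, 7, 8, 11, 12, 14}) = 2
G(47) = mex({0, 1, 2, 3, 4, 5, 6, 8, 9, 10, 11, 12}) = 7
G(48) = mex({0, 1, 2, 3, 5, 6, 7, 9, 10}) = 4
G(49) = mex({0, 2, 3, 4, 6, 7, 9, 10, 11, 12, 15}) = 1
G(50) = mex({0, 1, 4, 5, 6, 7, 9, 11, 12, 14, 15}) = 2
G(51) = mex({0, 1, 2, 3, 4, 5, 6, 7, 9, 12, 14, 15}) = 8
G(52) = mex({0, 2, 3, 4, 5, 6, 7, 8, 11, 12, 15}) = 1
G(53) = mex({0, 1, 2, 3, 5, 6, 7, 8, 9, 10, 11, 12}) = 4
G(54) = mex({0, 1, 2, 3, 4, 5, 6, 9, 10}) = 7
G(55) = mex({0, 1, 3, 4, 5, 7, 9, 10, 11, 12}) = 2
G(56) = mex({0, 2, 3, 4, 5, 6, 7, 9, 10, 11, 12, 13, 14}) = 1
G(57) = mex({0, 1, 2, 3, 5, 6, 7, 9, 10, 12, 13, 14, 15}) = 4
Therefore G(57) = 4.

4


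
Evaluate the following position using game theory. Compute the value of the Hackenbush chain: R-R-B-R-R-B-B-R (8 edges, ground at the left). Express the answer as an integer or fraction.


Edges (from ground): R-R-B-R-R-B-B-R
By Berlekamp's sign-expansion rule, a Blue-Red Hackenbush stalk has the value of the surreal number whose sign sequence is the edge sequence with B -> + and R -> -.
Sign sequence: --+--++-
Trace the sign expansion in the surreal number tree, starting from 0:
Edge 1: R (sign -) -> bounds (-inf, 0), value = -1
Edge 2: R (sign -) -> bounds (-inf, -1), value = -2
Edge 3: B (sign +) -> bounds (-2, -1), value = -3/2
Edge 4: R (sign -) -> bounds (-2, -3/2), value = -7/4
Edge 5: R (sign -) -> bounds (-2, -7/4), value = -15/8
Edge 6: B (sign +) -> bounds (-15/8, -7/4), value = -29/16
Edge 7: B (sign +) -> bounds (-29/16, -7/4), value = -57/32
Edge 8: R (sign -) -> bounds (-29/16, -57/32), value = -115/64
Game value = -115/64

-115/64


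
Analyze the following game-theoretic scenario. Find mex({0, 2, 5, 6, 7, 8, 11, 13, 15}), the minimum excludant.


Set = {0, 2, 5, 6, 7, 8, 11, 13, 15}
0 is in the set.
1 is NOT in the set. This is the mex.
mex = 1

1


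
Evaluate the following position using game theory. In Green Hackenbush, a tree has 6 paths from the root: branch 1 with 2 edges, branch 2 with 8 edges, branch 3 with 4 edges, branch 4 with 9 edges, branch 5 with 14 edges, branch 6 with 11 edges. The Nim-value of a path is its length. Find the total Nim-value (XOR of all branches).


The tree has 6 branches from the ground vertex.
In Green Hackenbush, the Nim-value of a simple path of length k is k.
Branch 1: length 2, Nim-value = 2
Branch 2: length 8, Nim-value = 8
Branch 3: length 4, Nim-value = 4
Branch 4: length 9, Nim-value = 9
Branch 5: length 14, Nim-value = 14
Branch 6: length 11, Nim-value = 11
Total Nim-value = XOR of all branch values:
0 XOR 2 = 2
2 XOR 8 = 10
10 XOR 4 = 14
14 XOR 9 = 7
7 XOR 14 = 9
9 XOR 11 = 2
Nim-value of the tree = 2

2


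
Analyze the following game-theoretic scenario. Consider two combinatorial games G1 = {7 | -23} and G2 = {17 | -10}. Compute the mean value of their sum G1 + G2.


G1 = {7 | -23}, G2 = {17 | -10}
Each is a switch {a | b} with numbers a > b; its mean value is (a + b)/2, and mean value is additive over game sums: m(G1 + G2) = m(G1) + m(G2).
Mean of G1 = (7 + (-23))/2 = -16/2 = -8
Mean of G2 = (17 + (-10))/2 = 7/2 = 7/2
Mean of G1 + G2 = -8 + 7/2 = -9/2

-9/2


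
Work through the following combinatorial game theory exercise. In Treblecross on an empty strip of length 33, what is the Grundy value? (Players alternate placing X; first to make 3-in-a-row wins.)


Treblecross: place X on empty cells; 3-in-a-row wins.
Playing within two cells of an existing X lets the opponent win at once, so sensible play treats the cells i-2..i+2 around each X as dead. The player left with no safe cell loses, so this is a normal-play take-away game on strips of safe cells.
Placing X at cell i (0-indexed) of a strip of k safe cells leaves independent strips of sizes max(0, i-2) and max(0, k-i-3). Hence G(k) = mex{ G(max(0,i-2)) XOR G(max(0,k-i-3)) : 0 <= i < k }, with G(0) = 0.
G(1): splits (0,0):0^0=0 -> mex({0}) = 1
G(2): splits (0,0):0^0=0 -> mex({0}) = 1
G(3): splits (0,0):0^0=0 -> mex({0}) = 1
G(4): splits (0,1):0^1=1 (0,0):0^0=0 -> mex({0, 1}) = 2
G(5): splits (0,2):0^1=1 (0,1):0^1=1 (0,0):0^0=0 -> mex({0, 1}) = 2
G(6) = mex({1}) = 0
G(7) = mex({0, 1, 2}) = 3
G(8) = mex({0, 1, 2}) = 3
G(9) = mex({0, 2}) = 1
G(10) = mex({0, 2, 3}) = 1
G(11) = mex({0, 3}) = 1
G(12) = mex({1, 3}) = 0
G(13) = mex({0, 1, 2, 3}) = 4
G(14) = mex({0, 1, 2}) = 3
G(15) = mex({0, 1, 2}) = 3
G(16) = mex({0, 1, 2, 4}) = 3
G(17) = mex({0, 1, 3, 4}) = 2
G(18) = mex({0, 1, 3, 4}) = 2
G(19) = mex({0, 1, 3, 5}) = 2
G(20) = mex({0, 1, 2, 3, 5}) = 4
G(21) = mex({0, 1, 2, 3, 5}) = 4
G(22) = mex({1, 2, 6}) = 0
G(23) = mex({0, 1, 2, 3, 4, 6}) = 5
G(24) = mex({0, 1, 2, 3, 4}) = 5
G(25) = mex({0, 1, 3, 4, 7}) = 2
G(26) = mex({0, 1, 3, 4, 5, 7}) = 2
G(27) = mex({0, 1, 3, 5}) = 2
G(28) = mex({0, 1, 2, 5}) = 3
G(29) = mex({0, 1, 2, 4, 5, 6}) = 3
G(30) = mex({1, 2, 4, 6}) = 0
G(31) = mex({0, 1, 2, 3, 4, 6}) = 5
G(32) = mex({1, 2, 3, 4, 7}) = 0
G(33) = mex({0, 3, 7}) = 1
Therefore G(33) = 1.

1


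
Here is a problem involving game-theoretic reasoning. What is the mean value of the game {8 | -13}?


Game = {8 | -13}, a switch {a | b} with numbers a > b.
Its thermograph has left wall a - t and right wall b + t, which meet at t = (a - b)/2, where both equal (a + b)/2. So the mast (mean value) is at (a + b)/2.
Mean = (8 + (-13))/2 = -5/2 = -5/2

-5/2


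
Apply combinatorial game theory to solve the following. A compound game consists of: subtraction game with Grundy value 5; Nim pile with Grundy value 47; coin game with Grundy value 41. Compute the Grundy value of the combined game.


By the Sprague-Grundy theorem, the Grundy value of a sum of games is the XOR of individual Grundy values.
subtraction game: Grundy value = 5. Running XOR: 0 XOR 5 = 5
Nim pile: Grundy value = 47. Running XOR: 5 XOR 47 = 42
coin game: Grundy value = 41. Running XOR: 42 XOR 41 = 3
The combined Grundy value is 3.

3


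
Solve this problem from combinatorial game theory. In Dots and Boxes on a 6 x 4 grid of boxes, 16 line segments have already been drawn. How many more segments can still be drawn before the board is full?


Grid: 6 x 4 boxes, i.e. 7 rows and 5 columns of dots.
Horizontal edges: (rows + 1) * cols = 7 * 4 = 28
Vertical edges: rows * (cols + 1) = 6 * 5 = 30
Total edges: 28 + 30 = 58
Edges drawn: 16
Remaining: 58 - 16 = 42

42


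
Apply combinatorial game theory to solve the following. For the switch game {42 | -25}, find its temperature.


The game is {42 | -25}, a switch {a | b} with numbers a > b.
Cooling {a | b} by t gives {a - t | b + t}, which stops being hot when a - t = b + t, i.e. at t = (a - b)/2. So the temperature of a switch is (a - b)/2.
Temperature = (Left option - Right option) / 2
= (42 - (-25)) / 2
= 67 / 2
= 67/2

67/2


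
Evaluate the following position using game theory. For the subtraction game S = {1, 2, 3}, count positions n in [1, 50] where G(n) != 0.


Subtraction set S = {1, 2, 3}, so G(n) = n mod 4.
G(n) = 0 when n is a multiple of 4.
Multiples of 4 in [1, 50]: 12
N-positions (nonzero Grundy) = 50 - 12 = 38

38


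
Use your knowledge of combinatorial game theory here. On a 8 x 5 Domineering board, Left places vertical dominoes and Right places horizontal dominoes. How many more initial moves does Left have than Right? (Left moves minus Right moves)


Board is 8 x 5 (rows x cols).
Left (vertical) placements: (rows-1) * cols = 7 * 5 = 35
Right (horizontal) placements: rows * (cols-1) = 8 * 4 = 32
Advantage = Left - Right = 35 - 32 = 3

3


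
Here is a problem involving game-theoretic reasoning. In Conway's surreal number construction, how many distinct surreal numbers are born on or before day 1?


Day 0: {|} = 0 is born. Count = 1.
Day n: the number of surreal numbers born by day n is 2^(n+1) - 1.
By day 0: 2^1 - 1 = 1
By day 1: 2^2 - 1 = 3
By day 1: 3 surreal numbers.

3


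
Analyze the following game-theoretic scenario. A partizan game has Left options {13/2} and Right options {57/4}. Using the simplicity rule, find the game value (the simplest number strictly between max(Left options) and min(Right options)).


Left options: {13/2}, max = 13/2
Right options: {57/4}, min = 57/4
All options are numbers and max(Left) < min(Right), so by the simplicity theorem the value is the simplest (earliest-born) number strictly between 13/2 and 57/4.
Integers 7 through 14 all lie strictly between 13/2 and 57/4.
Among integers, the simplest (lowest birthday = smallest |n|; 0 is born on day 0, +-n on day n) is 7.
No non-integer in the interval can be simpler: if x is a non-integer in the interval, then floor(x) or ceil(x) also lies in the interval (the interval contains an integer), and both are proper prefixes of x's sign expansion, i.e. born earlier. So the game value is 7.
Game value = 7

7


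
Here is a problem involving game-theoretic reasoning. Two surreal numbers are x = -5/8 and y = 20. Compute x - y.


x = -5/8, y = 20
Converting to common denominator: 8
x = -5/8, y = 160/8
x - y = -5/8 - 20 = -165/8

-165/8


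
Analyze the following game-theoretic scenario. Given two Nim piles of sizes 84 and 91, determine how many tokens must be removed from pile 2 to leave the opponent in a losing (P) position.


Piles: 84 and 91
Current XOR: 84 XOR 91 = 15 (non-zero, so this is an N-position).
To make the XOR zero, we need to find a move that balances the piles.
For pile 2 (size 91): target = 91 XOR 15 = 84
We reduce pile 2 from 91 to 84.
Tokens removed: 91 - 84 = 7
Verification: 84 XOR 84 = 0

7


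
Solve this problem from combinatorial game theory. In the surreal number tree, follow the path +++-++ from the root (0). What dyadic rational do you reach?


Sign expansion: +++-++
Rule: track bounds (lo, hi), initially (-inf, +inf). On '+', the current value becomes lo and we move to the simplest number in (value, hi): value + 1 if hi = +inf, otherwise the midpoint (value + hi)/2. On '-', the current value becomes hi and we move to value - 1 if lo = -inf, otherwise the midpoint (lo + value)/2.
Start at 0.
Step 1: sign = +, move right. Bounds: (0, +inf). Value = 1
Step 2: sign = +, move right. Bounds: (1, +inf). Value = 2
Step 3: sign = +, move right. Bounds: (2, +inf). Value = 3
Step 4: sign = -, move left. Bounds: (2, 3). Value = 5/2
Step 5: sign = +, move right. Bounds: (5/2, 3). Value = 11/4
Step 6: sign = +, move right. Bounds: (11/4, 3). Value = 23/8
The surreal number with sign expansion +++-++ is 23/8.

23/8


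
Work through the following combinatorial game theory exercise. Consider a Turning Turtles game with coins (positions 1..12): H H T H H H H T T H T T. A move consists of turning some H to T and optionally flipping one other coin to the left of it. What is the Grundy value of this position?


Coins: H H T H H H H T T H T T
Key fact: a single head at position k behaves exactly like a Nim heap of size k (turning it to T and optionally flipping a coin at j < k corresponds to moving the heap from k to j, or to 0), and heads combine as a disjunctive sum (two heads at the same place would cancel, matching j XOR j = 0). So the Nim-value is the XOR of the 1-indexed positions of the heads.
Face-up positions (1-indexed): [1, 2, 4, 5, 6, 7, 10]
XOR 0 with 1: 0 XOR 1 = 1
XOR 1 with 2: 1 XOR 2 = 3
XOR 3 with 4: 3 XOR 4 = 7
XOR 7 with 5: 7 XOR 5 = 2
XOR 2 with 6: 2 XOR 6 = 4
XOR 4 with 7: 4 XOR 7 = 3
XOR 3 with 10: 3 XOR 10 = 9
Nim-value = 9

9


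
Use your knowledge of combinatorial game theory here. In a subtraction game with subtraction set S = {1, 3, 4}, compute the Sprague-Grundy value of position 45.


The subtraction set is S = {1, 3, 4}.
G(k) = mex{ G(k - s) : s in S, s <= k }. We compute iteratively: G(0) = 0.
G(1) = mex({0}) = 1
G(2) = mex({1}) = 0
G(3) = mex({0}) = 1
G(4) = mex({0, 1}) = 2
G(5) = mex({0, 1, 2}) = 3
G(6) = mex({0, 1, 3}) = 2
G(7) = mex({1, 2}) = 0
G(8) = mex({0, 2, 3}) = 1
G(9) = mex({1, 2, 3}) = 0
G(10) = mex({0, 2}) = 1
Observe that G(7)..G(10) = 0, 1, 0, 1 repeats G(0)..G(3) = 0, 1, 0, 1.
For k >= max(S) = 4, G(k) is determined by the previous 4 values G(k-4)..G(k-1); a window of 4 consecutive values has recurred shifted by 7, so by induction G(k + 7) = G(k) for all k >= 0: the sequence is periodic from the start with period 7.
One period: G(0..6) = 0, 1, 0, 1, 2, 3, 2.
45 mod 7 = 3, so G(45) = G(3) = 1.

1


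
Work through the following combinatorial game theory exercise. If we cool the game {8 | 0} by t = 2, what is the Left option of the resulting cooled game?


Original game: {8 | 0} (a switch {a | b} with a > b).
Cooling by t (for t below the temperature (a - b)/2 = 4) taxes each move by t: {a | b} cooled by t is {a - t | b + t}.
Cooling amount: t = 2
Cooled Left option: 8 - 2 = 6
Cooled Right option: 0 + 2 = 2
Cooled game: {6 | 2}
Left option = 6

6


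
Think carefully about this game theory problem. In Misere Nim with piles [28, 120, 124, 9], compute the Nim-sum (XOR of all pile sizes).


We need the XOR (exclusive or) of all pile sizes.
After XOR-ing pile 1 (size 28): 0 XOR 28 = 28
After XOR-ing pile 2 (size 120): 28 XOR 120 = 100
After XOR-ing pile 3 (size 124): 100 XOR 124 = 24
After XOR-ing pile 4 (size 9): 24 XOR 9 = 17
The Nim-value of this position is 17.

17


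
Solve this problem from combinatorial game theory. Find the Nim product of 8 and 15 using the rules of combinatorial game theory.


Nim multiplication is bilinear over XOR: (u XOR v) * w = (u*w) XOR (v*w).
So we split each operand into its bit components and XOR the pairwise Nim products.
8 = 8 (as XOR of powers of 2).
15 = 1 + 2 + 4 + 8 (as XOR of powers of 2).
Using the standard Nim-product table on single bits:
  2*2 = 3,   2*4 = 8,   2*8 = 12,
  4*4 = 6,   4*8 = 11,  8*8 = 13,
and  1*x = x (identity), k*l = l*k (commutative).
Pairwise Nim products:
  8 * 1 = 8
  8 * 2 = 12
  8 * 4 = 11
  8 * 8 = 13
XOR them: 8 XOR 12 XOR 11 XOR 13 = 2.
Result: 8 * 15 = 2 (in Nim).

2


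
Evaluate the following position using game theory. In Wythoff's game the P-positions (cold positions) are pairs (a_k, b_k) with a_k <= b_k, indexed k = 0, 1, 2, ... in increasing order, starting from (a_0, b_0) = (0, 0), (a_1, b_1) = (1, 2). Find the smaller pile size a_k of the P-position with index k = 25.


By Wythoff's theorem, a_k = floor(k * phi) and b_k = floor(k * phi^2) = a_k + k, where phi = (1 + sqrt(5))/2 is the golden ratio.
phi = (1 + sqrt(5))/2 = 1.618034
k = 25
k * phi = 25 * 1.618034 = 40.450850
a_25 = floor(k * phi) = 40

40


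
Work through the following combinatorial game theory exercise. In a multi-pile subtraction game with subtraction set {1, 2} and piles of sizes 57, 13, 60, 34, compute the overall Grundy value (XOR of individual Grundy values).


Subtraction set: {1, 2}
For this subtraction set, G(n) = n mod 3 (period = max + 1 = 3).
Pile 1 (size 57): G(57) = 57 mod 3 = 0
Pile 2 (size 13): G(13) = 13 mod 3 = 1
Pile 3 (size 60): G(60) = 60 mod 3 = 0
Pile 4 (size 34): G(34) = 34 mod 3 = 1
Total Grundy value = XOR of all: 0 XOR 1 XOR 0 XOR 1 = 0

0


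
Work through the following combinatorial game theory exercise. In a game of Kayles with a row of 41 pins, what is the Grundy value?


Kayles: a move removes 1 or 2 adjacent pins from a contiguous row.
Removing pins from a row of k leaves two independent rows (a, b) with a + b = k - 1 (one pin) or a + b = k - 2 (two pins); an end removal gives a = 0.
By Sprague-Grundy, G(k) = mex{ G(a) XOR G(b) } over all these splits. G(0) = 0.
G(1): splits (0,0):0^0=0 -> mex({0}) = 1
G(2): splits (0,1):0^1=1 (0,0):0^0=0 -> mex({0, 1}) = 2
G(3): splits (0,2):0^2=2 (1,1):1^1=0 (0,1):0^1=1 -> mex({0, 1, 2}) = 3
G(4): splits (0,3):0^3=3 (1,2):1^2=3 (0,2):0^2=2 (1,1):1^1=0 -> mex({0, 2, 3}) = 1
G(5): splits (0,4):0^1=1 (1,3):1^3=2 (2,2):2^2=0 (0,3):0^3=3 (1,2):1^2=3 -> mex({0, 1, 2, 3}) = 4
G(6) = mex({0, 1, 2, 4}) = 3
G(7) = mex({0, 1, 3, 4, 5}) = 2
G(8) = mex({0, 2, 3, 5, 6}) = 1
G(9) = mex({0, 1, 2, 3, 6, 7}) = 4
G(10) = mex({0, 1, 3, 4, 5, 7}) = 2
G(11) = mex({0, 1, 2, 3, 4, 5}) = 6
G(12) = mex({0, 1, 2, 3, 5, 6, 7}) = 4
G(13) = mex({0, 2, 3, 4, 6, 7}) = 1
G(14) = mex({0, 1, 4, 5, 6, 7}) = 2
G(15) = mex({0, 1, 2, 3, 4, 5, 6}) = 7
G(16) = mex({0, 2, 3, 5, 6, 7}) = 1
G(17) = mex({0, 1, 2, 3, 5, 6, 7}) = 4
G(18) = mex({0, 1, 2, 4, 5, 6}) = 3
G(19) = mex({0, 1, 3, 4, 5, 7}) = 2
G(20) = mex({0, 2, 3, 4, 5, 6, 7}) = 1
G(21) = mex({0, 1, 2, 3, 5, 6, 7}) = 4
G(22) = mex({0, 1, 2, 3, 4, 5, 7}) = 6
G(23) = mex({0, 1, 2, 3, 4, 5, 6}) = 7
G(24) = mex({0, 1, 2, 3, 5, 6, 7}) = 4
G(25) = mex({0, 2, 3, 4, 6, 7}) = 1
G(26) = mex({0, 1, 3, 4, 5, 6, 7}) = 2
G(27) = mex({0, 1, 2, 3, 4, 5, 6, 7}) = 8
G(28) = mex({0, 1, 2, 3, 4, 6, 7, 8}) = 5
G(29) = mex({0, 1, 2, 3, 5, 6, 7, 8, 9}) = 4
G(30) = mex({0, 1, 2, 3, 4, 5, 6, 9, 10}) = 7
G(31) = mex({0, 1, 3, 4, 5, 7, 10, 11}) = 2
G(32) = mex({0, 2, 3, 4, 5, 6, 7, 9, 11}) = 1
G(33) = mex({0, 1, 2, 3, 4, 5, 6, 7, 9, 12}) = 8
G(34) = mex({0, 1, 2, 3, 4, 5, 7, 8, 11, 12}) = 6
G(35) = mex({0, 1, 2, 3, 4, 5, 6, 8, 9, 10, 11}) = 7
G(36) = mex({0, 1, 2, 3, 5, 6, 7, 9, 10}) = 4
G(37) = mex({0, 2, 3, 4, 6, 7, 9, 10, 11, 12}) = 1
G(38) = mex({0, 1, 3, 4, 5, 6, 7, 9, 10, 11, 12}) = 2
G(39) = mex({0, 1, 2, 4, 5, 6, 7, 9, 10, 12, 14}) = 3
G(40) = mex({0, 2, 3, 4, 6, 7, 11, 12, 14}) = 1
G(41) = mex({0, 1, 2, 3, 5, 6, 7, 9, 10, 11, 12}) = 4
Therefore G(41) = 4.

4


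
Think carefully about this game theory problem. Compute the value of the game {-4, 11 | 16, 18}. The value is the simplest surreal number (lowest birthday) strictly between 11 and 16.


Left options: {-4, 11}, max = 11
Right options: {16, 18}, min = 16
All options are numbers and max(Left) < min(Right), so by the simplicity theorem the value is the simplest (earliest-born) number strictly between 11 and 16.
Integers 12 through 15 all lie strictly between 11 and 16.
Among integers, the simplest (lowest birthday = smallest |n|; 0 is born on day 0, +-n on day n) is 12.
No non-integer in the interval can be simpler: if x is a non-integer in the interval, then floor(x) or ceil(x) also lies in the interval (the interval contains an integer), and both are proper prefixes of x's sign expansion, i.e. born earlier. So the game value is 12.
Game value = 12

12


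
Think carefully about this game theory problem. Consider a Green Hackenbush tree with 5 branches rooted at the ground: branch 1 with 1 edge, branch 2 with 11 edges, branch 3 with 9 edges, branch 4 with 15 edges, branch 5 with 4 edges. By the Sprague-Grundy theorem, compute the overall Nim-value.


The tree has 5 branches from the ground vertex.
In Green Hackenbush, the Nim-value of a simple path of length k is k.
Branch 1: length 1, Nim-value = 1
Branch 2: length 11, Nim-value = 11
Branch 3: length 9, Nim-value = 9
Branch 4: length 15, Nim-value = 15
Branch 5: length 4, Nim-value = 4
Total Nim-value = XOR of all branch values:
0 XOR 1 = 1
1 XOR 11 = 10
10 XOR 9 = 3
3 XOR 15 = 12
12 XOR 4 = 8
Nim-value of the tree = 8

8


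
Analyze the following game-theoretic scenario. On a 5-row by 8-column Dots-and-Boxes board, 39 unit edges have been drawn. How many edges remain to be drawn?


Grid: 5 x 8 boxes, i.e. 6 rows and 9 columns of dots.
Horizontal edges: (rows + 1) * cols = 6 * 8 = 48
Vertical edges: rows * (cols + 1) = 5 * 9 = 45
Total edges: 48 + 45 = 93
Edges drawn: 39
Remaining: 93 - 39 = 54

54


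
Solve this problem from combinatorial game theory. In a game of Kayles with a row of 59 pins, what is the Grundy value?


Kayles: a move removes 1 or 2 adjacent pins from a contiguous row.
Removing pins from a row of k leaves two independent rows (a, b) with a + b = k - 1 (one pin) or a + b = k - 2 (two pins); an end removal gives a = 0.
By Sprague-Grundy, G(k) = mex{ G(a) XOR G(b) } over all these splits. G(0) = 0.
G(1): splits (0,0):0^0=0 -> mex({0}) = 1
G(2): splits (0,1):0^1=1 (0,0):0^0=0 -> mex({0, 1}) = 2
G(3): splits (0,2):0^2=2 (1,1):1^1=0 (0,1):0^1=1 -> mex({0, 1, 2}) = 3
G(4): splits (0,3):0^3=3 (1,2):1^2=3 (0,2):0^2=2 (1,1):1^1=0 -> mex({0, 2, 3}) = 1
G(5): splits (0,4):0^1=1 (1,3):1^3=2 (2,2):2^2=0 (0,3):0^3=3 (1,2):1^2=3 -> mex({0, 1, 2, 3}) = 4
G(6) = mex({0, 1, 2, 4}) = 3
G(7) = mex({0, 1, 3, 4, 5}) = 2
G(8) = mex({0, 2, 3, 5, 6}) = 1
G(9) = mex({0, 1, 2, 3, 6, 7}) = 4
G(10) = mex({0, 1, 3, 4, 5, 7}) = 2
G(11) = mex({0, 1, 2, 3, 4, 5}) = 6
G(12) = mex({0, 1, 2, 3, 5, 6, 7}) = 4
G(13) = mex({0, 2, 3, 4, 6, 7}) = 1
G(14) = mex({0, 1, 4, 5, 6, 7}) = 2
G(15) = mex({0, 1, 2, 3, 4, 5, 6}) = 7
G(16) = mex({0, 2, 3, 5, 6, 7}) = 1
G(17) = mex({0, 1, 2, 3, 5, 6, 7}) = 4
G(18) = mex({0, 1, 2, 4, 5, 6}) = 3
G(19) = mex({0, 1, 3, 4, 5, 7}) = 2
G(20) = mex({0, 2, 3, 4, 5, 6, 7}) = 1
G(21) = mex({0, 1, 2, 3, 5, 6, 7}) = 4
G(22) = mex({0, 1, 2, 3, 4, 5, 7}) = 6
G(23) = mex({0, 1, 2, 3, 4, 5, 6}) = 7
G(24) = mex({0, 1, 2, 3, 5, 6, 7}) = 4
G(25) = mex({0, 2, 3, 4, 6, 7}) = 1
G(26) = mex({0, 1, 3, 4, 5, 6, 7}) = 2
G(27) = mex({0, 1, 2, 3, 4, 5, 6, 7}) = 8
G(28) = mex({0, 1, 2, 3, 4, 6, 7, 8}) = 5
G(29) = mex({0, 1, 2, 3, 5, 6, 7, 8, 9}) = 4
G(30) = mex({0, 1, 2, 3, 4, 5, 6, 9, 10}) = 7
G(31) = mex({0, 1, 3, 4, 5, 7, 10, 11}) = 2
G(32) = mex({0, 2, 3, 4, 5, 6, 7, 9, 11}) = 1
G(33) = mex({0, 1, 2, 3, 4, 5, 6, 7, 9, 12}) = 8
G(34) = mex({0, 1, 2, 3, 4, 5, 7, 8, 11, 12}) = 6
G(35) = mex({0, 1, 2, 3, 4, 5, 6, 8, 9, 10, 11}) = 7
G(36) = mex({0, 1, 2, 3, 5, 6, 7, 9, 10}) = 4
G(37) = mex({0, 2, 3, 4, 6, 7, 9, 10, 11, 12}) = 1
G(38) = mex({0, 1, 3, 4, 5, 6, 7, 9, 10, 11, 12}) = 2
G(39) = mex({0, 1, 2, 4, 5, 6, 7, 9, 10, 12, 14}) = 3
G(40) = mex({0, 2, 3, 4, 6, 7, 11, 12, 14}) = 1
G(41) = mex({0, 1, 2, 3, 5, 6, 7, 9, 10, 11, 12}) = 4
G(42) = mex({0, 1, 2, 3, 4, 5, 6, 9, 10}) = 7
G(43) = mex({0, 1, 3, 4, 5, 7, 9, 10, 12, 15}) = 2
G(44) = mex({0, 2, 3, 4, 5, 6, 7, 9, 10, 12, 15}) = 1
G(45) = mex({0, 1, 2, 3, 4, 5, 6, 7, 9, 10, 12, 14}) = 8
G(46) = mex({0, 1, 3, 4, 5, 7, 8, 11, 12, 14}) = 2
G(47) = mex({0, 1, 2, 3, 4, 5, 6, 8, 9, 10, 11, 12}) = 7
G(48) = mex({0, 1, 2, 3, 5, 6, 7, 9, 10}) = 4
G(49) = mex({0, 2, 3, 4, 6, 7, 9, 10, 11, 12, 15}) = 1
G(50) = mex({0, 1, 4, 5, 6, 7, 9, 11, 12, 14, 15}) = 2
G(51) = mex({0, 1, 2, 3, 4, 5, 6, 7, 9, 12, 14, 15}) = 8
G(52) = mex({0, 2, 3, 4, 5, 6, 7, 8, 11, 12, 15}) = 1
G(53) = mex({0, 1, 2, 3, 5, 6, 7, 8, 9, 10, 11, 12}) = 4
G(54) = mex({0, 1, 2, 3, 4, 5, 6, 9, 10}) = 7
G(55) = mex({0, 1, 3, 4, 5, 7, 9, 10, 11, 12}) = 2
G(56) = mex({0, 2, 3, 4, 5, 6, 7, 9, 10, 11, 12, 13, 14}) = 1
G(57) = mex({0, 1, 2, 3, 5, 6, 7, 9, 10, 12, 13, 14, 15}) = 4
G(58) = mex({0, 1, 3, 4, 5, 7, 11, 12, 14, 15}) = 2
G(59) = mex({0, 1, 2, 3, 4, 5, 6, 9, 10, 11, 12, 15}) = 7
Therefore G(59) = 7.

7


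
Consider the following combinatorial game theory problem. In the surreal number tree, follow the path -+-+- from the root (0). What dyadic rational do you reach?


Sign expansion: -+-+-
Rule: track bounds (lo, hi), initially (-inf, +inf). On '+', the current value becomes lo and we move to the simplest number in (value, hi): value + 1 if hi = +inf, otherwise the midpoint (value + hi)/2. On '-', the current value becomes hi and we move to value - 1 if lo = -inf, otherwise the midpoint (lo + value)/2.
Start at 0.
Step 1: sign = -, move left. Bounds: (-inf, 0). Value = -1
Step 2: sign = +, move right. Bounds: (-1, 0). Value = -1/2
Step 3: sign = -, move left. Bounds: (-1, -1/2). Value = -3/4
Step 4: sign = +, move right. Bounds: (-3/4, -1/2). Value = -5/8
Step 5: sign = -, move left. Bounds: (-3/4, -5/8). Value = -11/16
The surreal number with sign expansion -+-+- is -11/16.

-11/16
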